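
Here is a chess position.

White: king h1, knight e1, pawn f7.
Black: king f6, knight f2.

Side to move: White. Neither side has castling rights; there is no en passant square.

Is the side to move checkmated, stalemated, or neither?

White to move; white king on h1.
In check: yes, from the black knight on f2.
King squares — g1: available; g2: available; h2: available.
Legal moves for White: Kh2, Kg2, Kg1.
White is in check but has 3 legal moves → neither.

neither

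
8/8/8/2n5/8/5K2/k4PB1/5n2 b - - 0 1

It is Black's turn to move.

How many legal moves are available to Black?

17

Black to move; king on a2.
In check: no.
Legal moves: Nd7, Nb7, Ne6, Na6, Ne4, Na4, Nd3, Nb3, Kb3, Ka3, Kb2, Kb1, Ka1, Ng3, Ne3, Nh2+, Nd2+.
Count: 17.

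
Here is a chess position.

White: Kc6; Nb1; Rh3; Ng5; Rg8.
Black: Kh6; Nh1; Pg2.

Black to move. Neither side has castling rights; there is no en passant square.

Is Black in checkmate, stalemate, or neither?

checkmate

Black to move; black king on h6.
In check: yes, from the white rook on h3.
King squares — g5: attacked by Rg8; h5: attacked by Rh3; g6: attacked by Rg8; g7: attacked by Rg8; h7: attacked by Rh3.
Legal moves for Black: none.
In check with no legal moves → checkmate.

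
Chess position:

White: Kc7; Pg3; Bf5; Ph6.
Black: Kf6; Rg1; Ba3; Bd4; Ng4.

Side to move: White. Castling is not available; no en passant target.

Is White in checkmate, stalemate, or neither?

neither

White to move; white king on c7.
In check: no.
Legal moves for White: Kd8, Kc8, Kb8, Kd7, Kb7, Kc6, Bc8, Bh7, Bd7, Bg6, Be6, Bxg4, Be4, Bd3, Bc2, Bb1, h7.
White has 17 legal moves and is not in check → neither.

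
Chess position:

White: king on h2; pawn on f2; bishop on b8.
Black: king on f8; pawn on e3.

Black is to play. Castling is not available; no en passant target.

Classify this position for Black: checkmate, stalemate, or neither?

Black to move; black king on f8.
In check: no.
Legal moves for Black: Kg8, Ke8, Kg7, Kf7, Ke7, exf2, e2.
Black has 7 legal moves and is not in check → neither.

neither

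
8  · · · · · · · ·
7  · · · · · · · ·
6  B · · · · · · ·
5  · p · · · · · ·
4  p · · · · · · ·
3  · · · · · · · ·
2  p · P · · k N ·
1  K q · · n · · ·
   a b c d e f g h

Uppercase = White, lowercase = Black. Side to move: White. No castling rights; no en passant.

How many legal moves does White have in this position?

0

White to move; king on a1.
In check: yes, from the black queen on b1.
Legal moves: none.
Count: 0.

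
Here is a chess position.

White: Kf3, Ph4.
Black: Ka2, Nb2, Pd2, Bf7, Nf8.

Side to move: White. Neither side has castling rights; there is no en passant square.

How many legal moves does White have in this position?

White to move; king on f3.
In check: no.
Legal moves: Kg4, Kf4, Ke4, Kg3, Ke3, Kg2, Kf2, Ke2, h5.
Count: 9.

9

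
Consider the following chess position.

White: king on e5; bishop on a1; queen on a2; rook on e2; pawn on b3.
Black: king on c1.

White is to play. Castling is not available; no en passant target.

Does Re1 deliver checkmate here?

After Re1: black king on c1; in check: yes, from the white rook on e1.
King squares — b1: attacked by Re1; d1: attacked by Re1; b2: attacked by Ba1; c2: attacked by Qa2; d2: attacked by Qa2.
Black has no legal moves → checkmate.

yes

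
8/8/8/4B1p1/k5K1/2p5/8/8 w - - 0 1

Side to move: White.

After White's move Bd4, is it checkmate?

no

After Bd4: black king on a4; in check: no.
Black is not in check, so this cannot be checkmate.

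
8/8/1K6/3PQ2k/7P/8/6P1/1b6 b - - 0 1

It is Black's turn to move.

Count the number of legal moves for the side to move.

5

Black to move; king on h5.
In check: yes, from the white queen on e5.
Legal moves: Kh6, Kg6, Kxh4, Kg4, Bf5.
Count: 5.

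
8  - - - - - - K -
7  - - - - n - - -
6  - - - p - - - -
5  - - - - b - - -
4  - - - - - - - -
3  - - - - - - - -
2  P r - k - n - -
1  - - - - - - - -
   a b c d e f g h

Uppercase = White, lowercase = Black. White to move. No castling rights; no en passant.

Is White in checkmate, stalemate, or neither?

White to move; white king on g8.
In check: yes, from the black knight on e7.
King squares — f7: available; g7: attacked by Be5; h7: available; f8: available; h8: attacked by Be5.
Legal moves for White: Kf8, Kh7, Kf7.
White is in check but has 3 legal moves → neither.

neither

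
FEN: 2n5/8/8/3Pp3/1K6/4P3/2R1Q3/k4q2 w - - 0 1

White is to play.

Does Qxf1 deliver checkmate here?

After Qxf1: black king on a1; in check: yes, from the white queen on f1.
King squares — b1: attacked by Qf1; a2: attacked by Rc2; b2: attacked by Rc2.
Black has no legal moves → checkmate.

yes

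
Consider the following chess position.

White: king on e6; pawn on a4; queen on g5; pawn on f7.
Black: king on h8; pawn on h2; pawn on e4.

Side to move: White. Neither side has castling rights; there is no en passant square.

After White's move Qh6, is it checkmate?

After Qh6: black king on h8; in check: yes, from the white queen on h6.
King squares — g7: attacked by Qh6; h7: attacked by Qh6; g8: attacked by Pf7.
Black has no legal moves → checkmate.

yes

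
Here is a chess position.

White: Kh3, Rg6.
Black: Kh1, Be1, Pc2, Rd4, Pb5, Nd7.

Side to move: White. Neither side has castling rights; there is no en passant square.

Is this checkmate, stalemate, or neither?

White to move; white king on h3.
In check: no.
Legal moves for White: Rg8, Rg7, Rh6, Rf6, Re6, Rd6, Rc6, Rb6, Ra6, Rg5, Rg4, Rg3, Rg2, Rg1+.
White has 14 legal moves and is not in check → neither.

neither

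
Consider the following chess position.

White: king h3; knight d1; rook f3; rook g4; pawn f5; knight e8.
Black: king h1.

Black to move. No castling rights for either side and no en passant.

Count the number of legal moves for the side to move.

Black to move; king on h1.
In check: no.
Legal moves: none.
Count: 0.

0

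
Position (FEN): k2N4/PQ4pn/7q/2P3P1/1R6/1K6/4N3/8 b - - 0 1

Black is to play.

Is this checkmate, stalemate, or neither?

checkmate

Black to move; black king on a8.
In check: yes, from the white queen on b7.
King squares — a7: attacked by Qb7; b7: attacked by Rb4; b8: attacked by Pa7.
Legal moves for Black: none.
In check with no legal moves → checkmate.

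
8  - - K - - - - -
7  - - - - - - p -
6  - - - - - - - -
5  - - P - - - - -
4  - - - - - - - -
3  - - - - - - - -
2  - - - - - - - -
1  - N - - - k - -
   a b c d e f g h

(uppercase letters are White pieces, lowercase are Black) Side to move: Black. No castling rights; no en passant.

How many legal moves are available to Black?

7

Black to move; king on f1.
In check: no.
Legal moves: Kg2, Kf2, Ke2, Kg1, Ke1, g6, g5.
Count: 7.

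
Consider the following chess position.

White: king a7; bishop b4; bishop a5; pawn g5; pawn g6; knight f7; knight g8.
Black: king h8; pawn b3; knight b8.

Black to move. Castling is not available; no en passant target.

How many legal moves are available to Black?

2

Black to move; king on h8.
In check: yes, from the white knight on f7.
Legal moves: Kxg8, Kg7.
Count: 2.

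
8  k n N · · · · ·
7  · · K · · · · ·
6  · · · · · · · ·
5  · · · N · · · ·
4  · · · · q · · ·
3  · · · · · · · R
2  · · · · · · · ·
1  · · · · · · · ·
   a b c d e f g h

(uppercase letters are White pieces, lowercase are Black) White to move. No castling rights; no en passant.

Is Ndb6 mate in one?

After Ndb6: black king on a8; in check: yes, from the white knight on b6.
King squares — a7: attacked by Nc8; b7: attacked by Kc7; b8: own knight.
Black has no legal moves → checkmate.

yes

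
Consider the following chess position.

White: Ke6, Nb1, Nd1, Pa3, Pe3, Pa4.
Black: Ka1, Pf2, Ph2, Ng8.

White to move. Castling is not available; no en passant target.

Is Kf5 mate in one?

After Kf5: black king on a1; in check: no.
Black is not in check, so this cannot be checkmate.

no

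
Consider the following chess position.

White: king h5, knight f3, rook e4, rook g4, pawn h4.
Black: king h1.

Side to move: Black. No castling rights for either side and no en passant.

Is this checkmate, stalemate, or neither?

Black to move; black king on h1.
In check: no.
King squares — g1: attacked by Nf3; g2: attacked by Rg4; h2: attacked by Nf3.
Legal moves for Black: none.
Not in check and no legal moves → stalemate.

stalemate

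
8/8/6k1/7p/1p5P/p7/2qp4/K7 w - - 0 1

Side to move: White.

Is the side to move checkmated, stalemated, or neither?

White to move; white king on a1.
In check: no.
King squares — b1: attacked by Qc2; a2: attacked by Qc2; b2: attacked by Qc2.
Legal moves for White: none.
Not in check and no legal moves → stalemate.

stalemate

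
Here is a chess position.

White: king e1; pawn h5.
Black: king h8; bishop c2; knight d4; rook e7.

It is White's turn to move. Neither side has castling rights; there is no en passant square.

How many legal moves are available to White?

3

White to move; king on e1.
In check: yes, from the black rook on e7.
Legal moves: Kf2, Kd2, Kf1.
Count: 3.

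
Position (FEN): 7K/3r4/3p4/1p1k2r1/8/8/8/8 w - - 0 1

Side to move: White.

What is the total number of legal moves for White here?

White to move; king on h8.
In check: no.
Legal moves: none.
Count: 0.

0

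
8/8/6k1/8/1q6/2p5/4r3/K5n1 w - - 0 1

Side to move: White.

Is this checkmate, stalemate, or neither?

stalemate

White to move; white king on a1.
In check: no.
King squares — b1: attacked by Qb4; a2: attacked by Re2; b2: attacked by Re2.
Legal moves for White: none.
Not in check and no legal moves → stalemate.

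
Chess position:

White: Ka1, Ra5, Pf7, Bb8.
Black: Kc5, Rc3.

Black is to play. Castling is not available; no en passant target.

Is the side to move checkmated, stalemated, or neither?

neither

Black to move; black king on c5.
In check: yes, from the white rook on a5.
King squares — b4: available; c4: available; d4: available; b5: attacked by Ra5; d5: attacked by Ra5; b6: available; c6: available; d6: attacked by Bb8.
Legal moves for Black: Kc6, Kb6, Kd4, Kc4, Kb4.
Black is in check but has 5 legal moves → neither.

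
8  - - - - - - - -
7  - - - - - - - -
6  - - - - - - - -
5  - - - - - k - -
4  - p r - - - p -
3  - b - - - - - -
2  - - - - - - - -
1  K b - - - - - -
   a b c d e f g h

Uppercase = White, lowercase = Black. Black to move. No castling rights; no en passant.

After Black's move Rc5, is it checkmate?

After Rc5: white king on a1; in check: no.
White is not in check, so this cannot be checkmate.

no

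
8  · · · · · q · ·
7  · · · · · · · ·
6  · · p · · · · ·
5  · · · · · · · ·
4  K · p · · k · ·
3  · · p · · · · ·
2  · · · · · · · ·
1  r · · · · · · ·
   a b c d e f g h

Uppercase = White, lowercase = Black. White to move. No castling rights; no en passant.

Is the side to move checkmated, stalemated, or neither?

checkmate

White to move; white king on a4.
In check: yes, from the black rook on a1.
King squares — a3: attacked by Ra1; b3: attacked by Pc4; b4: attacked by Qf8; a5: attacked by Ra1; b5: attacked by Pc6.
Legal moves for White: none.
In check with no legal moves → checkmate.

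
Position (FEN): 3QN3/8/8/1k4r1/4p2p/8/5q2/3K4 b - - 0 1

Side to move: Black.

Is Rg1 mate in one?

yes

After Rg1: white king on d1; in check: yes, from the black rook on g1.
King squares — c1: attacked by Rg1; e1: attacked by Rg1; c2: attacked by Qf2; d2: attacked by Qf2; e2: attacked by Qf2.
White has no legal moves → checkmate.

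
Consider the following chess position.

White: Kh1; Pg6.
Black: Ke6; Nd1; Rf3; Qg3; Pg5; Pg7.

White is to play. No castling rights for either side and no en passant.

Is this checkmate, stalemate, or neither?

White to move; white king on h1.
In check: no.
King squares — g1: attacked by Qg3; g2: attacked by Qg3; h2: attacked by Qg3.
Legal moves for White: none.
Not in check and no legal moves → stalemate.

stalemate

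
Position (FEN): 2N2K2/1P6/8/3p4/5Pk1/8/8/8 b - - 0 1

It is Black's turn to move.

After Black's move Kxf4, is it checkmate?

After Kxf4: white king on f8; in check: no.
White is not in check, so this cannot be checkmate.

no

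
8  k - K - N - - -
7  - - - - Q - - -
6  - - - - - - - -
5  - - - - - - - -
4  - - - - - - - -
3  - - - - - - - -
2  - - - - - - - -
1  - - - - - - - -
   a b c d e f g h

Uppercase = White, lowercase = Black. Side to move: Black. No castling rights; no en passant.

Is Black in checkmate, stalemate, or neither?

stalemate

Black to move; black king on a8.
In check: no.
King squares — a7: attacked by Qe7; b7: attacked by Qe7; b8: attacked by Kc8.
Legal moves for Black: none.
Not in check and no legal moves → stalemate.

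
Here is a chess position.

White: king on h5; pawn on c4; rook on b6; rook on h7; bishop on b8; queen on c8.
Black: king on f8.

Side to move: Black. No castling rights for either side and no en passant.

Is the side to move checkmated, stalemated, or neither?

checkmate

Black to move; black king on f8.
In check: yes, from the white queen on c8.
King squares — e7: attacked by Rh7; f7: attacked by Rh7; g7: attacked by Rh7; e8: attacked by Qc8; g8: attacked by Qc8.
Legal moves for Black: none.
In check with no legal moves → checkmate.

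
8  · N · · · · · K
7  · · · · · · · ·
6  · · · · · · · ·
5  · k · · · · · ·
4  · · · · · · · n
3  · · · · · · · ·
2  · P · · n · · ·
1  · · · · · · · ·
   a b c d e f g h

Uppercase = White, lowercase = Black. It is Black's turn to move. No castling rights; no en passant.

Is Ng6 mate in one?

no

After Ng6: white king on h8; in check: yes, from the black knight on g6.
White has 3 legal replies: Kg8, Kh7, Kg7.
In check but a legal move exists → not checkmate.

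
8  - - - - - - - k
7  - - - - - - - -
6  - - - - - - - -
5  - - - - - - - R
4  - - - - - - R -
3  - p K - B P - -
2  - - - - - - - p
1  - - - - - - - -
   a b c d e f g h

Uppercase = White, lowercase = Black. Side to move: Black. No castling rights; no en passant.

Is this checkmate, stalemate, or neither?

Black to move; black king on h8.
In check: yes, from the white rook on h5.
King squares — g7: attacked by Rg4; h7: attacked by Rh5; g8: attacked by Rg4.
Legal moves for Black: none.
In check with no legal moves → checkmate.

checkmate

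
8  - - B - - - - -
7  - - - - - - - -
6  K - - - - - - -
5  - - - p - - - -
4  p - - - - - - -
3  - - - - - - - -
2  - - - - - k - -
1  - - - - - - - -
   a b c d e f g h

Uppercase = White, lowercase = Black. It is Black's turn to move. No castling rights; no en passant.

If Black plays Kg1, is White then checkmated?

After Kg1: white king on a6; in check: no.
White is not in check, so this cannot be checkmate.

no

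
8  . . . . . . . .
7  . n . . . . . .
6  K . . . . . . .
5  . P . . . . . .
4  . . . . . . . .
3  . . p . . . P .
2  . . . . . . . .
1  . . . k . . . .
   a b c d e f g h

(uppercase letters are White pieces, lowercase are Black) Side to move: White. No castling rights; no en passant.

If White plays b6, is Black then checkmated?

no

After b6: black king on d1; in check: no.
Black is not in check, so this cannot be checkmate.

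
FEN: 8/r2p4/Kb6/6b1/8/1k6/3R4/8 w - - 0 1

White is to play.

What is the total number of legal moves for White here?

White to move; king on a6.
In check: yes, from the black rook on a7.
Legal moves: Kxb6, Kb5.
Count: 2.

2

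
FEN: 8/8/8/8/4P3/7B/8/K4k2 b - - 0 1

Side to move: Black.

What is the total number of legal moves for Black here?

Black to move; king on f1.
In check: yes, from the white bishop on h3.
Legal moves: Kf2, Ke2, Kg1, Ke1.
Count: 4.

4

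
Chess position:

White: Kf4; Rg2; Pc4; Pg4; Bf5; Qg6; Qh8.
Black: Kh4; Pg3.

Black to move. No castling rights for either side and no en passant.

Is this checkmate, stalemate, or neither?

Black to move; black king on h4.
In check: yes, from the white queen on h8.
King squares — g3: own pawn; h3: attacked by Qh8; g4: attacked by Kf4; g5: attacked by Kf4; h5: attacked by Pg4.
Legal moves for Black: none.
In check with no legal moves → checkmate.

checkmate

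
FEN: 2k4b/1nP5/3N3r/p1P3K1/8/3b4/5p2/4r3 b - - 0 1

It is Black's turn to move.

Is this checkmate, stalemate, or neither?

neither

Black to move; black king on c8.
In check: yes, from the white knight on d6.
King squares — b7: own knight; c7: available; d7: available; b8: attacked by Pc7; d8: attacked by Pc7.
Legal moves for Black: Kd7, Kxc7, Nxd6, Rxd6.
Black is in check but has 4 legal moves → neither.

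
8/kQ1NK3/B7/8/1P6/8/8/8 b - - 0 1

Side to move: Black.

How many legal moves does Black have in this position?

Black to move; king on a7.
In check: yes, from the white queen on b7.
Legal moves: none.
Count: 0.

0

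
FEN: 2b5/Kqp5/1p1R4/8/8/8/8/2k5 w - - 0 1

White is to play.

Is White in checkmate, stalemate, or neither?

checkmate

White to move; white king on a7.
In check: yes, from the black queen on b7.
King squares — a6: attacked by Qb7; b6: attacked by Qb7; b7: attacked by Bc8; a8: attacked by Qb7; b8: attacked by Qb7.
Legal moves for White: none.
In check with no legal moves → checkmate.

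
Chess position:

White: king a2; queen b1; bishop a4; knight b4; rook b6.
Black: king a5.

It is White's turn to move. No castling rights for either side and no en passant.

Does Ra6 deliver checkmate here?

After Ra6: black king on a5; in check: yes, from the white rook on a6.
King squares — a4: attacked by Ra6; b4: attacked by Qb1; b5: attacked by Ba4; a6: attacked by Nb4; b6: attacked by Ra6.
Black has no legal moves → checkmate.

yes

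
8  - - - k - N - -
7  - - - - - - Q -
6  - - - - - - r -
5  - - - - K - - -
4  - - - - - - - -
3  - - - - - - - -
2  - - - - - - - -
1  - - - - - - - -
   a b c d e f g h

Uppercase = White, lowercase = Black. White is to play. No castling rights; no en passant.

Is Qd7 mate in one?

yes

After Qd7: black king on d8; in check: yes, from the white queen on d7.
King squares — c7: attacked by Qd7; d7: attacked by Nf8; e7: attacked by Qd7; c8: attacked by Qd7; e8: attacked by Qd7.
Black has no legal moves → checkmate.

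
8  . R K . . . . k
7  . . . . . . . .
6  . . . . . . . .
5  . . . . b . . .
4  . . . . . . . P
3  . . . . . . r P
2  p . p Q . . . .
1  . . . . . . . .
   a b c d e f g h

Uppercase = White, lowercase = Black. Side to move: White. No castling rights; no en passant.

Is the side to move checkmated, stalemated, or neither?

White to move; white king on c8.
In check: no.
Legal moves for White include: Kd8, Kd7+, Kb7+, Ra8, Rb7, Rb6, Rb5, Rb4, Rb3, Rb2, Rb1, Qd8+, Qd7, Qh6+, Qd6, Qg5, Qd5, Qa5, ... (list truncated; more exist).
White has legal moves and is not in check → neither.

neither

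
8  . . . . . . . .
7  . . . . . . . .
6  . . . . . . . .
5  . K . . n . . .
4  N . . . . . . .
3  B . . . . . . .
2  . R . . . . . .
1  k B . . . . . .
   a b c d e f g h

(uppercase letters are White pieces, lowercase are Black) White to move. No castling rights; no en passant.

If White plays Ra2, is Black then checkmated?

no

After Ra2: black king on a1; in check: yes, from the white rook on a2.
Black has 1 legal reply: Kxb1.
In check but a legal move exists → not checkmate.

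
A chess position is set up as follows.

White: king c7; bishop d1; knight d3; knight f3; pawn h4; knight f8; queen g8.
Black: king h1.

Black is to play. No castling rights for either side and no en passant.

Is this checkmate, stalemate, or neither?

Black to move; black king on h1.
In check: no.
King squares — g1: attacked by Nf3; g2: attacked by Qg8; h2: attacked by Nf3.
Legal moves for Black: none.
Not in check and no legal moves → stalemate.

stalemate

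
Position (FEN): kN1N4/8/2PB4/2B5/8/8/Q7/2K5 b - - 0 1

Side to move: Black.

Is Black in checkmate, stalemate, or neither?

Black to move; black king on a8.
In check: yes, from the white queen on a2.
King squares — a7: attacked by Qa2; b7: attacked by Pc6; b8: attacked by Bd6.
Legal moves for Black: none.
In check with no legal moves → checkmate.

checkmate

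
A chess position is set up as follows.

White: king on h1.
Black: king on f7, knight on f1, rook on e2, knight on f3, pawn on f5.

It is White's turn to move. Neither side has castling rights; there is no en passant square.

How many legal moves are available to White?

0

White to move; king on h1.
In check: no.
Legal moves: none.
Count: 0.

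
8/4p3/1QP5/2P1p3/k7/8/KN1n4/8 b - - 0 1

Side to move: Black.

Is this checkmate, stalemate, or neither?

checkmate

Black to move; black king on a4.
In check: yes, from the white knight on b2.
King squares — a3: attacked by Ka2; b3: attacked by Ka2; b4: attacked by Qb6; a5: attacked by Qb6; b5: attacked by Qb6.
Legal moves for Black: none.
In check with no legal moves → checkmate.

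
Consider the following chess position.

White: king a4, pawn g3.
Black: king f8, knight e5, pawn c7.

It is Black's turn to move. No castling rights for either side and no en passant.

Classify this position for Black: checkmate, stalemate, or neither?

Black to move; black king on f8.
In check: no.
Legal moves for Black: Kg8, Ke8, Kg7, Kf7, Ke7, Nf7, Nd7, Ng6, Nc6, Ng4, Nc4, Nf3, Nd3, c6, c5.
Black has 15 legal moves and is not in check → neither.

neither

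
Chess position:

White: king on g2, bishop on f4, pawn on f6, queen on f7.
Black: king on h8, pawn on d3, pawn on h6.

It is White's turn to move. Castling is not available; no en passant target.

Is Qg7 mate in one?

yes

After Qg7: black king on h8; in check: yes, from the white queen on g7.
King squares — g7: attacked by Pf6; h7: attacked by Qg7; g8: attacked by Qg7.
Black has no legal moves → checkmate.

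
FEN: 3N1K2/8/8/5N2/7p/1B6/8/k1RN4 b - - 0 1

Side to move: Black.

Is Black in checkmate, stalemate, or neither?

Black to move; black king on a1.
In check: yes, from the white rook on c1.
King squares — b1: attacked by Rc1; a2: attacked by Bb3; b2: attacked by Nd1.
Legal moves for Black: none.
In check with no legal moves → checkmate.

checkmate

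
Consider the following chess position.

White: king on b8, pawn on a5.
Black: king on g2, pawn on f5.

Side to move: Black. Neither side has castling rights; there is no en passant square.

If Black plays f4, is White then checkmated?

no

After f4: white king on b8; in check: no.
White is not in check, so this cannot be checkmate.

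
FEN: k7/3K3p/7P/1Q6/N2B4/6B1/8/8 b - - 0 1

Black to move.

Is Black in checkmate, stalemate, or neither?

stalemate

Black to move; black king on a8.
In check: no.
King squares — a7: attacked by Bd4; b7: attacked by Qb5; b8: attacked by Bg3.
Legal moves for Black: none.
Not in check and no legal moves → stalemate.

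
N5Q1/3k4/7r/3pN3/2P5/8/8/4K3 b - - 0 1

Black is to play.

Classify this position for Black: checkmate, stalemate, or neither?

neither

Black to move; black king on d7.
In check: yes, from the white knight on e5.
Legal moves for Black: Ke7, Kd6.
Black is in check but has 2 legal moves → neither.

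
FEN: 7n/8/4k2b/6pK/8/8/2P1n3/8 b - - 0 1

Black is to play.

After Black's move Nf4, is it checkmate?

no

After Nf4: white king on h5; in check: yes, from the black knight on f4.
White has 2 legal replies: Kxh6, Kg4.
In check but a legal move exists → not checkmate.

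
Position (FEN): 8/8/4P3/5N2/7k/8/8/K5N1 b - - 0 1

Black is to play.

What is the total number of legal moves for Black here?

3

Black to move; king on h4.
In check: yes, from the white knight on f5.
Legal moves: Kh5, Kg5, Kg4.
Count: 3.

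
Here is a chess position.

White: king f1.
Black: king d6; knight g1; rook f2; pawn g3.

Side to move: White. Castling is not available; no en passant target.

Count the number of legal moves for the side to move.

White to move; king on f1.
In check: yes, from the black rook on f2.
Legal moves: Kxg1, Ke1.
Count: 2.

2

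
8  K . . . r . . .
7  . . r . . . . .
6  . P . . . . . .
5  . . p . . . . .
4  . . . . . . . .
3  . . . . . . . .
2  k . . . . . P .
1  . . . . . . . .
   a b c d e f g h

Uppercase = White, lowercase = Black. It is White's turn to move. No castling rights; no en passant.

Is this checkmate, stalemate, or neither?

checkmate

White to move; white king on a8.
In check: yes, from the black rook on e8.
King squares — a7: attacked by Rc7; b7: attacked by Rc7; b8: attacked by Re8.
Legal moves for White: none.
In check with no legal moves → checkmate.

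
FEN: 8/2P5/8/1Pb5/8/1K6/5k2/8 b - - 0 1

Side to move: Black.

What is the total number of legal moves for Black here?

17

Black to move; king on f2.
In check: no.
Legal moves: Bf8, Be7, Ba7, Bd6, Bb6, Bd4, Bb4, Be3, Ba3, Kg3, Kf3, Ke3, Kg2, Ke2, Kg1, Kf1, Ke1.
Count: 17.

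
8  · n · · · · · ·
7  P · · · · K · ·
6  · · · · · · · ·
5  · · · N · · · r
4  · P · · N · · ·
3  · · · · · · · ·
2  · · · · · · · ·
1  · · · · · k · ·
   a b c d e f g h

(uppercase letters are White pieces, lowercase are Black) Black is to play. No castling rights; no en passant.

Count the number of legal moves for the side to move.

18

Black to move; king on f1.
In check: no.
Legal moves: Nd7, Nc6, Na6, Rh8, Rh7+, Rh6, Rg5, Rf5+, Re5, Rxd5, Rh4, Rh3, Rh2, Rh1, Kg2, Ke2, Kg1, Ke1.
Count: 18.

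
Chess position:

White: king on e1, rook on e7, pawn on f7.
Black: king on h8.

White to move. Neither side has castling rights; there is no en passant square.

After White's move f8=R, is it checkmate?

After f8=R: black king on h8; in check: yes, from the white rook on f8.
King squares — g7: attacked by Re7; h7: attacked by Re7; g8: attacked by Rf8.
Black has no legal moves → checkmate.

yes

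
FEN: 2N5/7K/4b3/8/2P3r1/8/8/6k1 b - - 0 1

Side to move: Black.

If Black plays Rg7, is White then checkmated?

After Rg7: white king on h7; in check: yes, from the black rook on g7.
White has 3 legal replies: Kh8, Kxg7, Kh6.
In check but a legal move exists → not checkmate.

no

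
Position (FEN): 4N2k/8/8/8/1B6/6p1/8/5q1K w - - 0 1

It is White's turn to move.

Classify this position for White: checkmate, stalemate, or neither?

White to move; white king on h1.
In check: yes, from the black queen on f1.
King squares — g1: attacked by Qf1; g2: attacked by Qf1; h2: attacked by Pg3.
Legal moves for White: none.
In check with no legal moves → checkmate.

checkmate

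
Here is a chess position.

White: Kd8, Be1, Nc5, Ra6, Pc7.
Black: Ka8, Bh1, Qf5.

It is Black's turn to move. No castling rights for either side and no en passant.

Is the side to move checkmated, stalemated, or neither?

Black to move; black king on a8.
In check: yes, from the white rook on a6.
King squares — a7: attacked by Ra6; b7: attacked by Nc5; b8: attacked by Pc7.
Legal moves for Black: none.
In check with no legal moves → checkmate.

checkmate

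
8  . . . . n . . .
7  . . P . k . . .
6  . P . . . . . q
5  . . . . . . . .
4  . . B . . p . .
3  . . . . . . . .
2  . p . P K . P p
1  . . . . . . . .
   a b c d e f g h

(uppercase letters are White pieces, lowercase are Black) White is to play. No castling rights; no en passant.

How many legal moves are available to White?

24

White to move; king on e2.
In check: no.
Legal moves: Bg8, Bf7, Be6, Ba6, Bd5, Bb5, Bd3, Bb3, Ba2, Kf3, Kd3, Kf2, Kf1, Ke1, Kd1, c8=Q, c8=R, c8=B, c8=N+, b7, g3, d3, g4, d4.
Count: 24.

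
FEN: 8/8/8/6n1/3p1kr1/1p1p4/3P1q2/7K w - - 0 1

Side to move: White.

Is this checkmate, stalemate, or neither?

White to move; white king on h1.
In check: no.
King squares — g1: attacked by Qf2; g2: attacked by Qf2; h2: attacked by Qf2.
Legal moves for White: none.
Not in check and no legal moves → stalemate.

stalemate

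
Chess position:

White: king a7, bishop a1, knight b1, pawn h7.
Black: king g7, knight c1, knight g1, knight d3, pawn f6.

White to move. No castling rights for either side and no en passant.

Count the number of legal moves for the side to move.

17

White to move; king on a7.
In check: no.
Legal moves: Kb8, Ka8, Kb7, Kb6, Ka6, Nc3, Na3, Nd2, Bxf6+, Be5, Bd4, Bc3, Bb2, h8=Q+, h8=R, h8=B+, h8=N.
Count: 17.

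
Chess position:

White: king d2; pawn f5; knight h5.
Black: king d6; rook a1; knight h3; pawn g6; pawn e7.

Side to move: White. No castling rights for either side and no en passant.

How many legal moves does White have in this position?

11

White to move; king on d2.
In check: no.
Legal moves: Ng7, Nf6, Nf4, Ng3, Ke3, Kd3, Kc3, Ke2, Kc2, fxg6, f6.
Count: 11.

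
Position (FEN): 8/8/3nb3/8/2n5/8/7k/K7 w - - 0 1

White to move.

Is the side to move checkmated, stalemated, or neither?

White to move; white king on a1.
In check: no.
Legal moves for White: Ka2, Kb1.
White has 2 legal moves and is not in check → neither.

neither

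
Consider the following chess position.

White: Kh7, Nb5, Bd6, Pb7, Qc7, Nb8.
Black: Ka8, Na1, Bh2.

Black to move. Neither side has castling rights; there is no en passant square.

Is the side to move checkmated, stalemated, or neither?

Black to move; black king on a8.
In check: yes, from the white pawn on b7.
King squares — a7: attacked by Nb5; b7: attacked by Qc7; b8: attacked by Qc7.
Legal moves for Black: none.
In check with no legal moves → checkmate.

checkmate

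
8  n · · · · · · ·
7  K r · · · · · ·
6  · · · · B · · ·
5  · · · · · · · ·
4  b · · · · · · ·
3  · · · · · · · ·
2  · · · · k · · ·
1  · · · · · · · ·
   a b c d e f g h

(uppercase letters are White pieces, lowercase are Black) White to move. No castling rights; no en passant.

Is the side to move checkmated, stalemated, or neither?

White to move; white king on a7.
In check: yes, from the black rook on b7.
King squares — a6: available; b6: attacked by Rb7; b7: available; a8: available; b8: attacked by Rb7.
Legal moves for White: Kxa8, Kxb7, Ka6.
White is in check but has 3 legal moves → neither.

neither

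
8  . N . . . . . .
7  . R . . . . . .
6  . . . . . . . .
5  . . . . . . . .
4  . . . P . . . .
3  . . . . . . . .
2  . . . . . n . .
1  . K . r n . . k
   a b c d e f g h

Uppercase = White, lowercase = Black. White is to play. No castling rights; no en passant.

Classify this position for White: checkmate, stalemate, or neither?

neither

White to move; white king on b1.
In check: yes, from the black rook on d1.
King squares — a1: attacked by Rd1; c1: attacked by Rd1; a2: available; b2: available; c2: attacked by Ne1.
Legal moves for White: Kb2, Ka2.
White is in check but has 2 legal moves → neither.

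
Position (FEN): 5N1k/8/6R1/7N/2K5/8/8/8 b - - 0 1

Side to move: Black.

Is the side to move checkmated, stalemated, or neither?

Black to move; black king on h8.
In check: no.
King squares — g7: attacked by Nh5; h7: attacked by Nf8; g8: attacked by Rg6.
Legal moves for Black: none.
Not in check and no legal moves → stalemate.

stalemate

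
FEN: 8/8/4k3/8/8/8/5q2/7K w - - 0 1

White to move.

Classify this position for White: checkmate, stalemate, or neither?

stalemate

White to move; white king on h1.
In check: no.
King squares — g1: attacked by Qf2; g2: attacked by Qf2; h2: attacked by Qf2.
Legal moves for White: none.
Not in check and no legal moves → stalemate.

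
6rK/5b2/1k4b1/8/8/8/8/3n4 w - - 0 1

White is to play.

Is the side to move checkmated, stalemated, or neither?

checkmate

White to move; white king on h8.
In check: yes, from the black rook on g8.
King squares — g7: attacked by Rg8; h7: attacked by Bg6; g8: attacked by Bf7.
Legal moves for White: none.
In check with no legal moves → checkmate.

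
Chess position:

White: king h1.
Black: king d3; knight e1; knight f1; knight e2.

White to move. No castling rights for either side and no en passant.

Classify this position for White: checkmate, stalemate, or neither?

White to move; white king on h1.
In check: no.
King squares — g1: attacked by Ne2; g2: attacked by Ne1; h2: attacked by Nf1.
Legal moves for White: none.
Not in check and no legal moves → stalemate.

stalemate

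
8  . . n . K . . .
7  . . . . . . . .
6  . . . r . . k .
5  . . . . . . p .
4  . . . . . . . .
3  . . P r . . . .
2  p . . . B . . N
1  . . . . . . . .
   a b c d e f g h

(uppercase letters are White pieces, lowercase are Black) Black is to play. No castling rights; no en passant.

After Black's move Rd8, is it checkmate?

yes

After Rd8: white king on e8; in check: yes, from the black rook on d8.
King squares — d7: attacked by Rd3; e7: attacked by Nc8; f7: attacked by Kg6; d8: attacked by Rd3; f8: attacked by Rd8.
White has no legal moves → checkmate.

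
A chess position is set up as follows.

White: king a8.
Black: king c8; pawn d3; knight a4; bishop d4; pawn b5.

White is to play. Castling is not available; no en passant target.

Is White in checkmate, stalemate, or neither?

White to move; white king on a8.
In check: no.
King squares — a7: attacked by Bd4; b7: attacked by Kc8; b8: attacked by Kc8.
Legal moves for White: none.
Not in check and no legal moves → stalemate.

stalemate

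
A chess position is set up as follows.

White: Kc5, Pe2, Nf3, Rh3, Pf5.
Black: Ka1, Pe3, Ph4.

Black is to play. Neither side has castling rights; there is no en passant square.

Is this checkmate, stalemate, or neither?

neither

Black to move; black king on a1.
In check: no.
Legal moves for Black: Kb2, Ka2, Kb1.
Black has 3 legal moves and is not in check → neither.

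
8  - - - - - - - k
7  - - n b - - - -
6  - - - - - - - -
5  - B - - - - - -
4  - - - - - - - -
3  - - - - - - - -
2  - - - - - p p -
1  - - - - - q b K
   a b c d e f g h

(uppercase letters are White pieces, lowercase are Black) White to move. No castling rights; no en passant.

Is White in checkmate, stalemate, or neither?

checkmate

White to move; white king on h1.
In check: yes, from the black pawn on g2.
King squares — g1: attacked by Qf1; g2: attacked by Qf1; h2: attacked by Bg1.
Legal moves for White: none.
In check with no legal moves → checkmate.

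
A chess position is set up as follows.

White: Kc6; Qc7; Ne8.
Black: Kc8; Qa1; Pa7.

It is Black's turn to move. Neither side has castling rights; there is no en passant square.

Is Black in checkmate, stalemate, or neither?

checkmate

Black to move; black king on c8.
In check: yes, from the white queen on c7.
King squares — b7: attacked by Kc6; c7: attacked by Kc6; d7: attacked by Kc6; b8: attacked by Qc7; d8: attacked by Qc7.
Legal moves for Black: none.
In check with no legal moves → checkmate.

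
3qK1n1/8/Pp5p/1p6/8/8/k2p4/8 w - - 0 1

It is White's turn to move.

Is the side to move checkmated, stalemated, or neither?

White to move; white king on e8.
In check: yes, from the black queen on d8.
Legal moves for White: Kxd8, Kf7.
White is in check but has 2 legal moves → neither.

neither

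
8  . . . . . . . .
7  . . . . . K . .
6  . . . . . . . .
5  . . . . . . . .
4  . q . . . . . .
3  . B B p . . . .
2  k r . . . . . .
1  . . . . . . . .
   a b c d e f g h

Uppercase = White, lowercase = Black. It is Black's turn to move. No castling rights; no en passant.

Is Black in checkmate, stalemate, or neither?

neither

Black to move; black king on a2.
In check: yes, from the white bishop on b3.
King squares — a1: available; b1: available; b2: own rook; a3: available; b3: available.
Legal moves for Black: Kxb3, Ka3, Kb1, Ka1, Qxb3+, Rxb3.
Black is in check but has 6 legal moves → neither.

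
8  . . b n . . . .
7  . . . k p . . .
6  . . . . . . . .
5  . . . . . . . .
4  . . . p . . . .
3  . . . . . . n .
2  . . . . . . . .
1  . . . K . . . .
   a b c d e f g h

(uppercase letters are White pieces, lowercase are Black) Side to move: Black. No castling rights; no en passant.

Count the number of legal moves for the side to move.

Black to move; king on d7.
In check: no.
Legal moves: Nf7, Nb7, Ne6, Nc6, Bb7, Ba6, Ke8, Kc7, Ke6, Kd6, Kc6, Nh5, Nf5, Ne4, Ne2, Nh1, Nf1, e6, d3, e5.
Count: 20.

20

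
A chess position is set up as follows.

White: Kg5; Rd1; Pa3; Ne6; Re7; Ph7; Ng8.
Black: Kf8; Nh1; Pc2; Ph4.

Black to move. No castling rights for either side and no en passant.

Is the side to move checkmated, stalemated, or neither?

Black to move; black king on f8.
In check: yes, from the white knight on e6.
King squares — e7: attacked by Ng8; f7: attacked by Re7; g7: attacked by Ne6; e8: attacked by Re7; g8: attacked by Ph7.
Legal moves for Black: none.
In check with no legal moves → checkmate.

checkmate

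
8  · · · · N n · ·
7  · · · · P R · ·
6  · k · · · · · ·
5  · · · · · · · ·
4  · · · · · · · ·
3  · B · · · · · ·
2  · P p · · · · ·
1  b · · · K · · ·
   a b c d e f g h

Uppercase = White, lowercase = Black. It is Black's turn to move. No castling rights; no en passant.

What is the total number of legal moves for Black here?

Black to move; king on b6.
In check: no.
Legal moves: Nh7, Nd7, Ng6, Ne6, Kb7, Ka7, Kc6, Ka6, Kc5, Kb5, Ka5, Bxb2, c1=Q+, c1=R+, c1=B, c1=N.
Count: 16.

16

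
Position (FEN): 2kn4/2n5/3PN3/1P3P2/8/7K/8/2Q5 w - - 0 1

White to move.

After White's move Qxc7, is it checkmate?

After Qxc7: black king on c8; in check: yes, from the white queen on c7.
King squares — b7: attacked by Qc7; c7: attacked by Pd6; d7: attacked by Qc7; b8: attacked by Qc7; d8: own knight.
Black has no legal moves → checkmate.

yes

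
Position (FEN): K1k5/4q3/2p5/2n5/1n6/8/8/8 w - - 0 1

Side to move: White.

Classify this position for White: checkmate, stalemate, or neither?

stalemate

White to move; white king on a8.
In check: no.
King squares — a7: attacked by Qe7; b7: attacked by Nc5; b8: attacked by Kc8.
Legal moves for White: none.
Not in check and no legal moves → stalemate.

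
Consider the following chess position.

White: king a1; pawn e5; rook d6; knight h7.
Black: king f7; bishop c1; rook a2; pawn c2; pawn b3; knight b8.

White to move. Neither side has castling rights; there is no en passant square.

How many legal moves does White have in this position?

White to move; king on a1.
In check: yes, from the black rook on a2.
Legal moves: none.
Count: 0.

0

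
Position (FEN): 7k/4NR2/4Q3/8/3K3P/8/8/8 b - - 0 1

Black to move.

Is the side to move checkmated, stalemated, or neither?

Black to move; black king on h8.
In check: no.
King squares — g7: attacked by Rf7; h7: attacked by Rf7; g8: attacked by Ne7.
Legal moves for Black: none.
Not in check and no legal moves → stalemate.

stalemate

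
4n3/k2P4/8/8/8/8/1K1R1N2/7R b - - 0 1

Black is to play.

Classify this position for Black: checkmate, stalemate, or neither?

Black to move; black king on a7.
In check: no.
Legal moves for Black: Ng7, Nc7, Nf6, Nd6, Kb8, Ka8, Kb7, Kb6, Ka6.
Black has 9 legal moves and is not in check → neither.

neither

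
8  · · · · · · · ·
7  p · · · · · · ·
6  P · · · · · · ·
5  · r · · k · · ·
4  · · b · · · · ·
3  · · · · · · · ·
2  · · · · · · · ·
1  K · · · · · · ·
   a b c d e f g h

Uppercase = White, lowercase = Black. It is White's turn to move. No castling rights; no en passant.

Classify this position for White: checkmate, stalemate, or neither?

White to move; white king on a1.
In check: no.
King squares — b1: attacked by Rb5; a2: attacked by Bc4; b2: attacked by Rb5.
Legal moves for White: none.
Not in check and no legal moves → stalemate.

stalemate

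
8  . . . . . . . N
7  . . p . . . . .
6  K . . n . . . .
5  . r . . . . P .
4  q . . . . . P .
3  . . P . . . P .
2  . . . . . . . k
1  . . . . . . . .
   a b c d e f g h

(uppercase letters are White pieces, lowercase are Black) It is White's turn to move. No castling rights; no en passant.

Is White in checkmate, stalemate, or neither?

White to move; white king on a6.
In check: yes, from the black queen on a4.
King squares — a5: attacked by Qa4; b5: attacked by Qa4; b6: attacked by Rb5; a7: attacked by Qa4; b7: attacked by Rb5.
Legal moves for White: none.
In check with no legal moves → checkmate.

checkmate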